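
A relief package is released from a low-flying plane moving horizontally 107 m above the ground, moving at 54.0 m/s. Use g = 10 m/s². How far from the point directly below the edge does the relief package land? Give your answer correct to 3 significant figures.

Initial vertical velocity is zero, so the fall time comes from h = ½ g t²: t = √(2 × 107 / 10) = 4.626 s.
Horizontal motion is uniform at 54.0 m/s, so x = 54.0 × 4.626 = 250 m.

250 m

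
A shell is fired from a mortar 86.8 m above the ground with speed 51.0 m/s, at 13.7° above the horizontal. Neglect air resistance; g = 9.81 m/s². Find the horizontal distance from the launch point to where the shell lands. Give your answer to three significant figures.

278 m

Components: v_x = 51.0 cos 13.7° = 49.55 m/s, v_y = 51.0 sin 13.7° = 12.08 m/s.
Vertical: 0 = 86.8 + 12.08 t − ½(9.81) t² ⇒ 4.905 t² − 12.08 t − 86.8 = 0.
t = [12.08 + √(145.9 + 1703)] / 9.810 = 5.615 s.
Horizontal: R = v_x · t = 49.55 × 5.615 = 278 m.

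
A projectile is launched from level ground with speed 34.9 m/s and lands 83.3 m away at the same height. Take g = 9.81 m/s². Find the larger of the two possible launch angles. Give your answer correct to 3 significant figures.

68.9°

Level-ground range: R = v₀² sin(2θ)/g ⇒ sin 2θ = R g / v₀² = 83.3×9.81/34.9² = 0.6709.
2θ = arcsin(0.6709) = 42.14° or 180° − 42.14° = 137.86°.
So θ = 21.1° or θ = 68.9°.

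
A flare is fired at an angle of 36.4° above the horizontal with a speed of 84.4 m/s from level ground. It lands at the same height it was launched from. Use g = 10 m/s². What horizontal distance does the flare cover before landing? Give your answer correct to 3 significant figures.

For level ground, R = v₀² sin(2θ) / g.
sin(2 × 36.4°) = sin 72.80° = 0.9553.
R = (84.4)² × 0.9553 / 10 = 680 m.

680 m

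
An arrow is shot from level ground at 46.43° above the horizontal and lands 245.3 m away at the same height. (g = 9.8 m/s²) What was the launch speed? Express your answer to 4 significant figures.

On level ground, R = v₀² sin(2θ) / g, so v₀ = √(R g / sin 2θ).
sin(2 × 46.43°) = 0.9988.
v₀ = √(245.3 × 9.8 / 0.9988) = √2406.8 = 49.06 m/s.

49.06 m/s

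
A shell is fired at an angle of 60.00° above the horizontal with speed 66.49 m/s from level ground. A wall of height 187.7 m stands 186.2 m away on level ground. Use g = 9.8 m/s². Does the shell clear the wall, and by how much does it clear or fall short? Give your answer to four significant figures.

No — it falls 18.90 m short of clearing the wall.

v_x = 66.49 cos 60.00° = 33.245 m/s; v_y0 = 66.49 sin 60.00° = 57.582 m/s.
Time to reach the wall: t = 186.2 / 33.245 = 5.6008 s.
Height at that point: y = 57.582×5.6008 − 4.900×5.6008² = 168.80 m.
That is 187.7 − 168.80 = 18.90 m below the top of the wall, so the shell does not clear it.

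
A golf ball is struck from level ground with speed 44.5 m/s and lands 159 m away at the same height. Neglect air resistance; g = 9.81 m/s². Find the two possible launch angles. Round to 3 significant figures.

26.0° and 64.0°

Level-ground range: R = v₀² sin(2θ)/g ⇒ sin 2θ = R g / v₀² = 159×9.81/44.5² = 0.7877.
2θ = arcsin(0.7877) = 51.97° or 180° − 51.97° = 128.03°.
So θ = 26.0° or θ = 64.0°.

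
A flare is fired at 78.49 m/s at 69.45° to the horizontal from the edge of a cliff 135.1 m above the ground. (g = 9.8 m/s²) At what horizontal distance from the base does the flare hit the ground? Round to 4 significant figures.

458.9 m

Components: v_x = 78.49 cos 69.45° = 27.552 m/s, v_y = 78.49 sin 69.45° = 73.495 m/s.
Vertical: 0 = 135.1 + 73.495 t − ½(9.8) t² ⇒ 4.900 t² − 73.495 t − 135.1 = 0.
t = [73.495 + √(5401.5 + 2648.0)] / 9.800 = 16.654 s.
Horizontal: R = v_x · t = 27.552 × 16.654 = 458.9 m.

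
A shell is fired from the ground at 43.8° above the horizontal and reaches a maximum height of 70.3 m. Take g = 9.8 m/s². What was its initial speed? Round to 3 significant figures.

53.6 m/s

At maximum height v_y = 0, so (v₀ sin θ)² = 2 g H.
v₀ sin 43.8° = √(2 × 9.8 × 70.3) = 37.12 m/s.
v₀ = 37.12 / sin 43.8° = 37.12 / 0.6921 = 53.6 m/s.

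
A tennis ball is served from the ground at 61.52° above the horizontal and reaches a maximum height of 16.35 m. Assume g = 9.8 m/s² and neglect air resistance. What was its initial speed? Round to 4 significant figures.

At maximum height v_y = 0, so (v₀ sin θ)² = 2 g H.
v₀ sin 61.52° = √(2 × 9.8 × 16.35) = 17.901 m/s.
v₀ = 17.901 / sin 61.52° = 17.901 / 0.8790 = 20.37 m/s.

20.37 m/s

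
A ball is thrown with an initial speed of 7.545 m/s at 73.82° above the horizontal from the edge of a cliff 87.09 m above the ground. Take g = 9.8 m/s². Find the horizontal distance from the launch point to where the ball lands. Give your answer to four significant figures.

Components: v_x = 7.545 cos 73.82° = 2.1025 m/s, v_y = 7.545 sin 73.82° = 7.2462 m/s.
Vertical: 0 = 87.09 + 7.2462 t − ½(9.8) t² ⇒ 4.900 t² − 7.2462 t − 87.09 = 0.
t = [7.2462 + √(52.507 + 1707.0)] / 9.800 = 5.0197 s.
Horizontal: R = v_x · t = 2.1025 × 5.0197 = 10.55 m.

10.55 m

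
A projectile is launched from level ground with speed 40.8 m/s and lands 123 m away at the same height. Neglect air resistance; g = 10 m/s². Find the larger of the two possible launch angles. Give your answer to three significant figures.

66.2°

Level-ground range: R = v₀² sin(2θ)/g ⇒ sin 2θ = R g / v₀² = 123×10/40.8² = 0.7389.
2θ = arcsin(0.7389) = 47.64° or 180° − 47.64° = 132.36°.
So θ = 23.8° or θ = 66.2°.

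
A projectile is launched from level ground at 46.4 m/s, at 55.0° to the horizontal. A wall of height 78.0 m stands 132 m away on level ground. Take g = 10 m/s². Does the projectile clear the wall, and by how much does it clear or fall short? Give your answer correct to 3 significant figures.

v_x = 46.4 cos 55.0° = 26.61 m/s; v_y0 = 46.4 sin 55.0° = 38.01 m/s.
Time to reach the wall: t = 132 / 26.61 = 4.961 s.
Height at that point: y = 38.01×4.961 − 5.000×4.961² = 65.51 m.
That is 78.0 − 65.51 = 12.5 m below the top of the wall, so the projectile does not clear it.

No — it falls 12.5 m short of clearing the wall.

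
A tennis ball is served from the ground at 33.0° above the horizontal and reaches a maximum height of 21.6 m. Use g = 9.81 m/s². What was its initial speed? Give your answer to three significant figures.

37.8 m/s

At maximum height v_y = 0, so (v₀ sin θ)² = 2 g H.
v₀ sin 33.0° = √(2 × 9.81 × 21.6) = 20.59 m/s.
v₀ = 20.59 / sin 33.0° = 20.59 / 0.5446 = 37.8 m/s.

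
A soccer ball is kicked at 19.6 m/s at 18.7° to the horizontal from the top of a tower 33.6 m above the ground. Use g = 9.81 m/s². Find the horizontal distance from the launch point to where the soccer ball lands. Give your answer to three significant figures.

Components: v_x = 19.6 cos 18.7° = 18.57 m/s, v_y = 19.6 sin 18.7° = 6.284 m/s.
Vertical: 0 = 33.6 + 6.284 t − ½(9.81) t² ⇒ 4.905 t² − 6.284 t − 33.6 = 0.
t = [6.284 + √(39.49 + 659.2)] / 9.810 = 3.335 s.
Horizontal: R = v_x · t = 18.57 × 3.335 = 61.9 m.

61.9 m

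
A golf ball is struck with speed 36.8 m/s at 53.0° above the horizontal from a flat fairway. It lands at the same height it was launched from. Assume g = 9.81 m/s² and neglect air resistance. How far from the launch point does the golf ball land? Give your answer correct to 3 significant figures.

For level ground, R = v₀² sin(2θ) / g.
sin(2 × 53.0°) = sin 106.0° = 0.9613.
R = (36.8)² × 0.9613 / 9.81 = 133 m.

133 m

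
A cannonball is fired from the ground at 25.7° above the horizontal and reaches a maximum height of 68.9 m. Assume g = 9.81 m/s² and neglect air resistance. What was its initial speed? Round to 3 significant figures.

At maximum height v_y = 0, so (v₀ sin θ)² = 2 g H.
v₀ sin 25.7° = √(2 × 9.81 × 68.9) = 36.77 m/s.
v₀ = 36.77 / sin 25.7° = 36.77 / 0.4337 = 84.8 m/s.

84.8 m/s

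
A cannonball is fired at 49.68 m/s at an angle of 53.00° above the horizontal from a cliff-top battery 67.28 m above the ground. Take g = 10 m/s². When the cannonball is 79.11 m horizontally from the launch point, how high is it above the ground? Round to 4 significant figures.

v_x = 49.68 cos 53.00° = 29.898 m/s, v_y0 = 49.68 sin 53.00° = 39.676 m/s.
Time to reach x = 79.11 m: t = x / v_x = 79.11 / 29.898 = 2.6460 s.
y = 67.28 + v_y0 t − ½ g t² = 67.28 + 39.676×2.6460 − 5.000×2.6460² = 137.3 m.

137.3 m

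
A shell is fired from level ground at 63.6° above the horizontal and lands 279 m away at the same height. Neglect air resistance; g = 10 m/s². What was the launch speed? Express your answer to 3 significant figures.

On level ground, R = v₀² sin(2θ) / g, so v₀ = √(R g / sin 2θ).
sin(2 × 63.6°) = 0.7965.
v₀ = √(279 × 10 / 0.7965) = √3503 = 59.2 m/s.

59.2 m/s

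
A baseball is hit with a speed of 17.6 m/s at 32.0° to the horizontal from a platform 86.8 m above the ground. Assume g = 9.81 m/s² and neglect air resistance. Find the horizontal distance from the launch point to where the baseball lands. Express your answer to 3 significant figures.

78.6 m

Components: v_x = 17.6 cos 32.0° = 14.93 m/s, v_y = 17.6 sin 32.0° = 9.327 m/s.
Vertical: 0 = 86.8 + 9.327 t − ½(9.81) t² ⇒ 4.905 t² − 9.327 t − 86.8 = 0.
t = [9.327 + √(86.99 + 1703)] / 9.810 = 5.264 s.
Horizontal: R = v_x · t = 14.93 × 5.264 = 78.6 m.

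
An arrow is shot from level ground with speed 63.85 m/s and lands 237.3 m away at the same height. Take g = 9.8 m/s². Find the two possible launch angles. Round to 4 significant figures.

17.39° and 72.61°

Level-ground range: R = v₀² sin(2θ)/g ⇒ sin 2θ = R g / v₀² = 237.3×9.8/63.85² = 0.5704.
2θ = arcsin(0.5704) = 34.778° or 180° − 34.778° = 145.222°.
So θ = 17.39° or θ = 72.61°.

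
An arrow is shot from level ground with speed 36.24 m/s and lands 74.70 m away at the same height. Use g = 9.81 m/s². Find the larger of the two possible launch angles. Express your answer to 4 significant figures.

73.04°

Level-ground range: R = v₀² sin(2θ)/g ⇒ sin 2θ = R g / v₀² = 74.70×9.81/36.24² = 0.5580.
2θ = arcsin(0.5580) = 33.918° or 180° − 33.918° = 146.082°.
So θ = 16.96° or θ = 73.04°.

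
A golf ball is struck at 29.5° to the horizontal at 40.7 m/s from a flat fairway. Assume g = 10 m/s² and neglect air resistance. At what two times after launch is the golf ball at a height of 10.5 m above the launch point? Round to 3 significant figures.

0.620 s and 3.39 s

v_y0 = 40.7 sin 29.5° = 20.04 m/s.
Set y = v_y0 t − ½ g t² = 10.5: 5.000 t² − 20.04 t + 10.5 = 0.
t = [20.04 ± √(401.6 − 210.0)] / 10 = (20.04 ± 13.84) / 10, giving t = 0.620 s or t = 3.39 s.
So the golf ball is at 10.5 m at t = 0.620 s (rising) and t = 3.39 s (falling).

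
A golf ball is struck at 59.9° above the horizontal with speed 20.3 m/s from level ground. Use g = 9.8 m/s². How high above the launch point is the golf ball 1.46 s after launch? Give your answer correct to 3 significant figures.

v_y0 = 20.3 sin 59.9° = 17.56 m/s.
y(t) = v_y0 t − ½ g t² = 17.56×1.46 − 4.900×1.46² = 15.2 m.

15.2 m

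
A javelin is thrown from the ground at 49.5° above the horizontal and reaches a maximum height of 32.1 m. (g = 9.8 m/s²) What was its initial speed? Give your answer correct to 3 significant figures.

33.0 m/s

At maximum height v_y = 0, so (v₀ sin θ)² = 2 g H.
v₀ sin 49.5° = √(2 × 9.8 × 32.1) = 25.08 m/s.
v₀ = 25.08 / sin 49.5° = 25.08 / 0.7604 = 33.0 m/s.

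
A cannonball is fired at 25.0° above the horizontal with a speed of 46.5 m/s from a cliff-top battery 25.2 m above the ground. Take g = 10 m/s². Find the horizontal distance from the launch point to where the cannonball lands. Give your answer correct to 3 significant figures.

Components: v_x = 46.5 cos 25.0° = 42.14 m/s, v_y = 46.5 sin 25.0° = 19.65 m/s.
Vertical: 0 = 25.2 + 19.65 t − ½(10) t² ⇒ 5.000 t² − 19.65 t − 25.2 = 0.
t = [19.65 + √(386.1 + 504.0)] / 10.00 = 4.948 s.
Horizontal: R = v_x · t = 42.14 × 4.948 = 209 m.

209 m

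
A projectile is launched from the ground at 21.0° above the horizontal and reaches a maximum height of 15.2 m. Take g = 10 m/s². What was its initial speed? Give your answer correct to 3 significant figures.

48.7 m/s

At maximum height v_y = 0, so (v₀ sin θ)² = 2 g H.
v₀ sin 21.0° = √(2 × 10 × 15.2) = 17.44 m/s.
v₀ = 17.44 / sin 21.0° = 17.44 / 0.3584 = 48.7 m/s.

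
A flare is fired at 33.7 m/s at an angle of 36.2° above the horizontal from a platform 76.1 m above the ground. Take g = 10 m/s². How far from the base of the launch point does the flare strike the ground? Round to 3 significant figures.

Components: v_x = 33.7 cos 36.2° = 27.19 m/s, v_y = 33.7 sin 36.2° = 19.90 m/s.
Vertical: 0 = 76.1 + 19.90 t − ½(10) t² ⇒ 5.000 t² − 19.90 t − 76.1 = 0.
t = [19.90 + √(396.0 + 1522)] / 10.00 = 6.369 s.
Horizontal: R = v_x · t = 27.19 × 6.369 = 173 m.

173 m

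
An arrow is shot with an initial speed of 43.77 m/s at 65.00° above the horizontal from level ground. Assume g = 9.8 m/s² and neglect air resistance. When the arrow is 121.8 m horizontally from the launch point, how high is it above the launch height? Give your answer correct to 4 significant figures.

v_x = 43.77 cos 65.00° = 18.498 m/s, v_y0 = 43.77 sin 65.00° = 39.669 m/s.
Time to reach x = 121.8 m: t = x / v_x = 121.8 / 18.498 = 6.5845 s.
y = v_y0 t − ½ g t² = 39.669×6.5845 − 4.900×6.5845² = 48.76 m.

48.76 m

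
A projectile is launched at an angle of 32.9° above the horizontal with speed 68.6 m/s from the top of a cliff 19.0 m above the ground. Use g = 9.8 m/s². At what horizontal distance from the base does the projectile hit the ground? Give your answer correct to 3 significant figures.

Components: v_x = 68.6 cos 32.9° = 57.60 m/s, v_y = 68.6 sin 32.9° = 37.26 m/s.
Vertical: 0 = 19.0 + 37.26 t − ½(9.8) t² ⇒ 4.900 t² − 37.26 t − 19.0 = 0.
t = [37.26 + √(1388 + 372.4)] / 9.800 = 8.083 s.
Horizontal: R = v_x · t = 57.60 × 8.083 = 466 m.

466 m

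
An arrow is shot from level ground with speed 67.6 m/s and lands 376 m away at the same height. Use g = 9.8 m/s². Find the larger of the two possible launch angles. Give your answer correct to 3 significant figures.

63.1°

Level-ground range: R = v₀² sin(2θ)/g ⇒ sin 2θ = R g / v₀² = 376×9.8/67.6² = 0.8063.
2θ = arcsin(0.8063) = 53.74° or 180° − 53.74° = 126.26°.
So θ = 26.9° or θ = 63.1°.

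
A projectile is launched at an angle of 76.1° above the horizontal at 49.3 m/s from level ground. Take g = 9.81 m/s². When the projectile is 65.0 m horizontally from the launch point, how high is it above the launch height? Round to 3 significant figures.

v_x = 49.3 cos 76.1° = 11.84 m/s, v_y0 = 49.3 sin 76.1° = 47.86 m/s.
Time to reach x = 65.0 m: t = x / v_x = 65.0 / 11.84 = 5.490 s.
y = v_y0 t − ½ g t² = 47.86×5.490 − 4.905×5.490² = 115 m.

115 m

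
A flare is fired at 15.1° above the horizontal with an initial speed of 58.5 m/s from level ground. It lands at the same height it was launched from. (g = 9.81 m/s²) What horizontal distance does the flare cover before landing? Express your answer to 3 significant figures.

For level ground, R = v₀² sin(2θ) / g.
sin(2 × 15.1°) = sin 30.20° = 0.5030.
R = (58.5)² × 0.5030 / 9.81 = 175 m.

175 m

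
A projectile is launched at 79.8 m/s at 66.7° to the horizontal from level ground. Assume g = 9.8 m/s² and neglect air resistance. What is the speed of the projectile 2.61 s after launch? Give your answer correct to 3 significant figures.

57.2 m/s

v_x = 79.8 cos 66.7° = 31.56 m/s (constant).
v_y(t) = 79.8 sin 66.7° − g t = 73.29 − 9.8 × 2.61 = 47.71 m/s.
Speed = √(v_x² + v_y²) = √(996.0 + 2276) = 57.2 m/s.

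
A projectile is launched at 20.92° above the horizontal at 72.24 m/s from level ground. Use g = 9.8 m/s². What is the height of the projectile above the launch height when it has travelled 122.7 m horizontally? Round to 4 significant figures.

30.70 m

v_x = 72.24 cos 20.92° = 67.478 m/s, v_y0 = 72.24 sin 20.92° = 25.794 m/s.
Time to reach x = 122.7 m: t = x / v_x = 122.7 / 67.478 = 1.8184 s.
y = v_y0 t − ½ g t² = 25.794×1.8184 − 4.900×1.8184² = 30.70 m.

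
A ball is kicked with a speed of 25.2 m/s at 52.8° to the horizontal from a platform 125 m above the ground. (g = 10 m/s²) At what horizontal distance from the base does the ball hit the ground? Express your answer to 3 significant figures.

Components: v_x = 25.2 cos 52.8° = 15.24 m/s, v_y = 25.2 sin 52.8° = 20.07 m/s.
Vertical: 0 = 125 + 20.07 t − ½(10) t² ⇒ 5.000 t² − 20.07 t − 125 = 0.
t = [20.07 + √(402.8 + 2500)] / 10.00 = 7.395 s.
Horizontal: R = v_x · t = 15.24 × 7.395 = 113 m.

113 m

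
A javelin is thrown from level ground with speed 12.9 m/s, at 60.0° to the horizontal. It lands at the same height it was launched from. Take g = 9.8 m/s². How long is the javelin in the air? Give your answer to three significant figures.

Vertical component: v_y = 12.9 sin 60.0° = 11.17 m/s.
For a projectile landing at launch height, time of flight is t = 2 v_y / g = 2 × 11.17 / 9.8 = 2.28 s.

2.28 s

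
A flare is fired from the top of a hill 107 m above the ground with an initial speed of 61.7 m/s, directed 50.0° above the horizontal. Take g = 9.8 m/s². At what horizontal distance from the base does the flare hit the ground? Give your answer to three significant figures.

Components: v_x = 61.7 cos 50.0° = 39.66 m/s, v_y = 61.7 sin 50.0° = 47.26 m/s.
Vertical: 0 = 107 + 47.26 t − ½(9.8) t² ⇒ 4.900 t² − 47.26 t − 107 = 0.
t = [47.26 + √(2234 + 2097)] / 9.800 = 11.54 s.
Horizontal: R = v_x · t = 39.66 × 11.54 = 458 m.

458 m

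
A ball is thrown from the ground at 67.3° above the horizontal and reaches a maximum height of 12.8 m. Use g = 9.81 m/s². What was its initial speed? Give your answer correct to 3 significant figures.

At maximum height v_y = 0, so (v₀ sin θ)² = 2 g H.
v₀ sin 67.3° = √(2 × 9.81 × 12.8) = 15.85 m/s.
v₀ = 15.85 / sin 67.3° = 15.85 / 0.9225 = 17.2 m/s.

17.2 m/s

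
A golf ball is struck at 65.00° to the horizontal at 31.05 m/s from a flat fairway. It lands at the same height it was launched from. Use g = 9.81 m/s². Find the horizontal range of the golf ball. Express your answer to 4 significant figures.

For level ground, R = v₀² sin(2θ) / g.
sin(2 × 65.00°) = sin 130.00° = 0.7660.
R = (31.05)² × 0.7660 / 9.81 = 75.28 m.

75.28 m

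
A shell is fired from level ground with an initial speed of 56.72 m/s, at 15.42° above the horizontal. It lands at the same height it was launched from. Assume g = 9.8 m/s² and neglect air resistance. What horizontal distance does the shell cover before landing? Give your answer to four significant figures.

For level ground, R = v₀² sin(2θ) / g.
sin(2 × 15.42°) = sin 30.840° = 0.5126.
R = (56.72)² × 0.5126 / 9.8 = 168.3 m.

168.3 m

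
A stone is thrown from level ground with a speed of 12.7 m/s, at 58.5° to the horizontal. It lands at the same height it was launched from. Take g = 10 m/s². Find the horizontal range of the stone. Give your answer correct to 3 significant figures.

Components: v_x = 12.7 cos 58.5° = 6.636 m/s, v_y = 12.7 sin 58.5° = 10.83 m/s.
Time of flight (same landing height): t = 2 v_y / g = 2 × 10.83 / 10 = 2.166 s.
Range: R = v_x · t = 6.636 × 2.166 = 14.4 m.

14.4 m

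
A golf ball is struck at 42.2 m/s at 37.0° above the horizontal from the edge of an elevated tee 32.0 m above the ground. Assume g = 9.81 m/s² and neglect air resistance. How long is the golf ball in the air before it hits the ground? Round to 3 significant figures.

Vertical component: v_y = 42.2 sin 37.0° = 25.40 m/s.
Taking up as positive with launch at y = 32.0 m, landing at y = 0: 0 = 32.0 + 25.40 t − ½(9.81) t².
Solving 4.905 t² − 25.40 t − 32.0 = 0 gives t = [25.40 + √(25.40² + 4·4.905·32.0)] / 9.810 = 6.23 s.

6.23 s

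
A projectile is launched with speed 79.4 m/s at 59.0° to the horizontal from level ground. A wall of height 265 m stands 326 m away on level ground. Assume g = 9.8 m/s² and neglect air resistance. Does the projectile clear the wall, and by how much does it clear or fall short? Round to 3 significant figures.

v_x = 79.4 cos 59.0° = 40.89 m/s; v_y0 = 79.4 sin 59.0° = 68.06 m/s.
Time to reach the wall: t = 326 / 40.89 = 7.973 s.
Height at that point: y = 68.06×7.973 − 4.900×7.973² = 231.2 m.
That is 265 − 231.2 = 33.8 m below the top of the wall, so the projectile does not clear it.

No — it falls 33.8 m short of clearing the wall.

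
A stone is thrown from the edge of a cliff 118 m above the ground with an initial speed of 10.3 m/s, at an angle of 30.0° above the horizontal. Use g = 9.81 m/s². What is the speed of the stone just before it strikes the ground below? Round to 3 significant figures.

49.2 m/s

v_x = 10.3 cos 30.0° = 8.920 m/s is unchanged throughout.
For the vertical component, v_y² = v_y0² + 2 g h = (5.150)² + 2×9.81×118 = 2342, so |v_y| = 48.39 m/s.
Impact speed = √(v_x² + v_y²) = √(79.57 + 2342) = 49.2 m/s.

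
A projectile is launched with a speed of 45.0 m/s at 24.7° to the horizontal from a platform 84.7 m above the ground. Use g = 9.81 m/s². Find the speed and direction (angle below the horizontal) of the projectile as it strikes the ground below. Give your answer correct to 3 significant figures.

60.7 m/s at 47.7° below the horizontal

v_x = 45.0 cos 24.7° = 40.88 m/s (constant).
|v_y| at impact = √((18.80)² + 2×9.81×84.7) = 44.89 m/s.
Speed = √(40.88² + 44.89²) = 60.7 m/s; angle = arctan(44.89/40.88) = 47.7° below horizontal.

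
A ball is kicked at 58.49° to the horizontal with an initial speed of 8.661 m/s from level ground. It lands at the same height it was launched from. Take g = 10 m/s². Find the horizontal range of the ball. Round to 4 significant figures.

6.685 m

For level ground, R = v₀² sin(2θ) / g.
sin(2 × 58.49°) = sin 116.98° = 0.8912.
R = (8.661)² × 0.8912 / 10 = 6.685 m.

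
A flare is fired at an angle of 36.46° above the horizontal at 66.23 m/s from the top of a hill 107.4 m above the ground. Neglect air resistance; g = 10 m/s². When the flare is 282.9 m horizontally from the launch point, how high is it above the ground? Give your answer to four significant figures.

175.4 m

v_x = 66.23 cos 36.46° = 53.267 m/s, v_y0 = 66.23 sin 36.46° = 39.358 m/s.
Time to reach x = 282.9 m: t = x / v_x = 282.9 / 53.267 = 5.3110 s.
y = 107.4 + v_y0 t − ½ g t² = 107.4 + 39.358×5.3110 − 5.000×5.3110² = 175.4 m.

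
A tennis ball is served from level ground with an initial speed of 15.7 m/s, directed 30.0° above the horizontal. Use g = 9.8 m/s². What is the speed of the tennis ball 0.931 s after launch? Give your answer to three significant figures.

13.7 m/s

v_x = 15.7 cos 30.0° = 13.60 m/s (constant).
v_y(t) = 15.7 sin 30.0° − g t = 7.850 − 9.8 × 0.931 = -1.274 m/s.
Speed = √(v_x² + v_y²) = √(185.0 + 1.623) = 13.7 m/s.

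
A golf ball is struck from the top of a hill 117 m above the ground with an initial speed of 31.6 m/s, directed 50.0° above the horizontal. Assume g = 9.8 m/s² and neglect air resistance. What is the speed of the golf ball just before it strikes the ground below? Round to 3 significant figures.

v_x = 31.6 cos 50.0° = 20.31 m/s is unchanged throughout.
For the vertical component, v_y² = v_y0² + 2 g h = (24.21)² + 2×9.8×117 = 2879, so |v_y| = 53.66 m/s.
Impact speed = √(v_x² + v_y²) = √(412.5 + 2879) = 57.4 m/s.

57.4 m/s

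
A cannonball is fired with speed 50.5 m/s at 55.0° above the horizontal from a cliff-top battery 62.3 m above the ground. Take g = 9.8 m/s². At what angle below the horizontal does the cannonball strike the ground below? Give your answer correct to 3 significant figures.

61.9°

v_x = 50.5 cos 55.0° = 28.97 m/s.
At impact |v_y| = √(v_y0² + 2 g h) = √(41.37² + 2×9.8×62.3) = 54.15 m/s.
Angle below horizontal = arctan(|v_y| / v_x) = arctan(54.15 / 28.97) = 61.9°.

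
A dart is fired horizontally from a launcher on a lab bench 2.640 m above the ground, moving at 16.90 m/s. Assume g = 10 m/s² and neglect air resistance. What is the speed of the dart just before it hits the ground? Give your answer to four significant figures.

18.40 m/s

Fall time: t = √(2 × 2.640 / 10) = 0.72664 s.
At impact: v_x = 16.90 m/s (unchanged), v_y = g t = 10 × 0.72664 = 7.2664 m/s.
Speed = √(v_x² + v_y²) = √(285.61 + 52.801) = 18.40 m/s.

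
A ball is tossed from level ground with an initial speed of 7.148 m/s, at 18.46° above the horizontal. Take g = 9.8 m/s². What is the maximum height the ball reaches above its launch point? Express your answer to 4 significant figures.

Vertical component of launch velocity: v_y = 7.148 sin 18.46° = 2.2634 m/s.
At the highest point the vertical velocity is zero, so v_y² = 2 g h_max.
h_max = (2.2634)² / (2 × 9.8) = 5.1230 / 19.60 = 0.2614 m.

0.2614 m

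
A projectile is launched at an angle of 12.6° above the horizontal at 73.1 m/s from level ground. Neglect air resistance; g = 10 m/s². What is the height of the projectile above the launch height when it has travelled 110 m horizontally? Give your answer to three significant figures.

12.7 m

v_x = 73.1 cos 12.6° = 71.34 m/s, v_y0 = 73.1 sin 12.6° = 15.95 m/s.
Time to reach x = 110 m: t = x / v_x = 110 / 71.34 = 1.542 s.
y = v_y0 t − ½ g t² = 15.95×1.542 − 5.000×1.542² = 12.7 m.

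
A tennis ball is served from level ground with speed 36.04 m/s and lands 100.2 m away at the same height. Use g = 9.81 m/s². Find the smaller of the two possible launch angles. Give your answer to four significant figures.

24.59°

Level-ground range: R = v₀² sin(2θ)/g ⇒ sin 2θ = R g / v₀² = 100.2×9.81/36.04² = 0.7568.
2θ = arcsin(0.7568) = 49.183° or 180° − 49.183° = 130.817°.
So θ = 24.59° or θ = 65.41°.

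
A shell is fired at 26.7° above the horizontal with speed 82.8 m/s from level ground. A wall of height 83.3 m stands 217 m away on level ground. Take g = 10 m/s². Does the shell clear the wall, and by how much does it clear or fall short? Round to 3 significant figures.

v_x = 82.8 cos 26.7° = 73.97 m/s; v_y0 = 82.8 sin 26.7° = 37.20 m/s.
Time to reach the wall: t = 217 / 73.97 = 2.934 s.
Height at that point: y = 37.20×2.934 − 5.000×2.934² = 66.10 m.
That is 83.3 − 66.10 = 17.2 m below the top of the wall, so the shell does not clear it.

No — it falls 17.2 m short of clearing the wall.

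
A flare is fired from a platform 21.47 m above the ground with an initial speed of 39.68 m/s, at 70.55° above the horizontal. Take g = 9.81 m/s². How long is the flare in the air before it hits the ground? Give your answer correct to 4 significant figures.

8.164 s

Vertical component: v_y = 39.68 sin 70.55° = 37.416 m/s.
Taking up as positive with launch at y = 21.47 m, landing at y = 0: 0 = 21.47 + 37.416 t − ½(9.81) t².
Solving 4.905 t² − 37.416 t − 21.47 = 0 gives t = [37.416 + √(37.416² + 4·4.905·21.47)] / 9.810 = 8.164 s.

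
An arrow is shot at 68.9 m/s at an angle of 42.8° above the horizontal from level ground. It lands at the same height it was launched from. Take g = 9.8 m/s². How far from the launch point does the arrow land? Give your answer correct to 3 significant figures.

Components: v_x = 68.9 cos 42.8° = 50.55 m/s, v_y = 68.9 sin 42.8° = 46.81 m/s.
Time of flight (same landing height): t = 2 v_y / g = 2 × 46.81 / 9.8 = 9.553 s.
Range: R = v_x · t = 50.55 × 9.553 = 483 m.

483 m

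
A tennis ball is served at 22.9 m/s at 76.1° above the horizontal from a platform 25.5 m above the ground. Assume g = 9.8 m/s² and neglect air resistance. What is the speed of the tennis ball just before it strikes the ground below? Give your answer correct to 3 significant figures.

32.0 m/s

v_x = 22.9 cos 76.1° = 5.501 m/s is unchanged throughout.
For the vertical component, v_y² = v_y0² + 2 g h = (22.23)² + 2×9.8×25.5 = 994.0, so |v_y| = 31.53 m/s.
Impact speed = √(v_x² + v_y²) = √(30.26 + 994.0) = 32.0 m/s.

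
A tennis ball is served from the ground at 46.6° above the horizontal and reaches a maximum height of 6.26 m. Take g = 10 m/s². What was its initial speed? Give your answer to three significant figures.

At maximum height v_y = 0, so (v₀ sin θ)² = 2 g H.
v₀ sin 46.6° = √(2 × 10 × 6.26) = 11.19 m/s.
v₀ = 11.19 / sin 46.6° = 11.19 / 0.7266 = 15.4 m/s.

15.4 m/s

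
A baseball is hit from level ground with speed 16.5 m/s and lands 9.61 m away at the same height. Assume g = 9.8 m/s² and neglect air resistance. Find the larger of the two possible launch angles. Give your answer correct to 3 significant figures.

Level-ground range: R = v₀² sin(2θ)/g ⇒ sin 2θ = R g / v₀² = 9.61×9.8/16.5² = 0.3459.
2θ = arcsin(0.3459) = 20.24° or 180° − 20.24° = 159.76°.
So θ = 10.1° or θ = 79.9°.

79.9°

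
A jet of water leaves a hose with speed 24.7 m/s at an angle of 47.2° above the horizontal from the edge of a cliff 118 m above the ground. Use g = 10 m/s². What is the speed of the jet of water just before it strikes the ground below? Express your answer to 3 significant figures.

v_x = 24.7 cos 47.2° = 16.78 m/s is unchanged throughout.
For the vertical component, v_y² = v_y0² + 2 g h = (18.12)² + 2×10×118 = 2688, so |v_y| = 51.85 m/s.
Impact speed = √(v_x² + v_y²) = √(281.6 + 2688) = 54.5 m/s.

54.5 m/s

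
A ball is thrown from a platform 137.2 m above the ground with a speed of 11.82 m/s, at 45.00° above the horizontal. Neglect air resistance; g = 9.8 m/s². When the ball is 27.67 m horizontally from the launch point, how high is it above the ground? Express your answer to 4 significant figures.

v_x = 11.82 cos 45.00° = 8.3580 m/s, v_y0 = 11.82 sin 45.00° = 8.3580 m/s.
Time to reach x = 27.67 m: t = x / v_x = 27.67 / 8.3580 = 3.3106 s.
y = 137.2 + v_y0 t − ½ g t² = 137.2 + 8.3580×3.3106 − 4.900×3.3106² = 111.2 m.

111.2 m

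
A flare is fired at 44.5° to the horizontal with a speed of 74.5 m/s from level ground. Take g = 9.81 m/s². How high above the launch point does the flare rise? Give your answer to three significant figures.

139 m

Vertical component of launch velocity: v_y = 74.5 sin 44.5° = 52.22 m/s.
At the highest point the vertical velocity is zero, so v_y² = 2 g h_max.
h_max = (52.22)² / (2 × 9.81) = 2727 / 19.62 = 139 m.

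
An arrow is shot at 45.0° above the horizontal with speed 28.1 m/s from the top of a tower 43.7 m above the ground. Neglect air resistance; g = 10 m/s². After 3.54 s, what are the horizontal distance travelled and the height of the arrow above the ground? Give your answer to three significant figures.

x = 70.3 m, y = 51.4 m

v_x = 28.1 cos 45.0° = 19.87 m/s; v_y0 = 28.1 sin 45.0° = 19.87 m/s.
x = v_x t = 19.87 × 3.54 = 70.3 m.
y = 43.7 + v_y0 t − ½ g t² = 51.4 m.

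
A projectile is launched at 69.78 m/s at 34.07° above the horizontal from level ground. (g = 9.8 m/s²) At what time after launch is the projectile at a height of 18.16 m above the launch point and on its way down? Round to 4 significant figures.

v_y0 = 69.78 sin 34.07° = 39.091 m/s.
Set y = v_y0 t − ½ g t² = 18.16: 4.900 t² − 39.091 t + 18.16 = 0.
t = [39.091 ± √(1528.1 − 355.94)] / 9.8 = (39.091 ± 34.237) / 9.8, giving t = 0.4953 s or t = 7.482 s.
On the way down corresponds to the larger root: t = 7.482 s.

7.482 s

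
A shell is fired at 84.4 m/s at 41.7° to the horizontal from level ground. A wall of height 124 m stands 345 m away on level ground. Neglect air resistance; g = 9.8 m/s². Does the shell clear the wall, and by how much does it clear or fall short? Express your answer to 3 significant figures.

v_x = 84.4 cos 41.7° = 63.02 m/s; v_y0 = 84.4 sin 41.7° = 56.15 m/s.
Time to reach the wall: t = 345 / 63.02 = 5.474 s.
Height at that point: y = 56.15×5.474 − 4.900×5.474² = 160.5 m.
That is 160.5 − 124 = 36.5 m above the top of the wall, so the shell clears it.

Yes — it clears the wall by 36.5 m.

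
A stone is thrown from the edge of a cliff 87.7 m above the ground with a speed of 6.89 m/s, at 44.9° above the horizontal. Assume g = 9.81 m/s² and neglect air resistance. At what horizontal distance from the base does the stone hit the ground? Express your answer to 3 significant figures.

Components: v_x = 6.89 cos 44.9° = 4.880 m/s, v_y = 6.89 sin 44.9° = 4.863 m/s.
Vertical: 0 = 87.7 + 4.863 t − ½(9.81) t² ⇒ 4.905 t² − 4.863 t − 87.7 = 0.
t = [4.863 + √(23.65 + 1721)] / 9.810 = 4.754 s.
Horizontal: R = v_x · t = 4.880 × 4.754 = 23.2 m.

23.2 m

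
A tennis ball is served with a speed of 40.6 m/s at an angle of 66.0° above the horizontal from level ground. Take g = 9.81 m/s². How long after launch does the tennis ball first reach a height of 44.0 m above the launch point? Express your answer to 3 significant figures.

1.47 s

v_y0 = 40.6 sin 66.0° = 37.09 m/s.
Set y = v_y0 t − ½ g t² = 44.0: 4.905 t² − 37.09 t + 44.0 = 0.
t = [37.09 ± √(1376 − 863.3)] / 9.81 = (37.09 ± 22.64) / 9.81, giving t = 1.47 s or t = 6.09 s.
The tennis ball is on the way up at the first time, so t = 1.47 s.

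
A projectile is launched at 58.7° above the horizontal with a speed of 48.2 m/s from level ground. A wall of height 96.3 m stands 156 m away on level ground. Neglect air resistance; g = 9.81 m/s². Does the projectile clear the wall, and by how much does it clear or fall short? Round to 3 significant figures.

No — it falls 30.1 m short of clearing the wall.

v_x = 48.2 cos 58.7° = 25.04 m/s; v_y0 = 48.2 sin 58.7° = 41.18 m/s.
Time to reach the wall: t = 156 / 25.04 = 6.230 s.
Height at that point: y = 41.18×6.230 − 4.905×6.230² = 66.17 m.
That is 96.3 − 66.17 = 30.1 m below the top of the wall, so the projectile does not clear it.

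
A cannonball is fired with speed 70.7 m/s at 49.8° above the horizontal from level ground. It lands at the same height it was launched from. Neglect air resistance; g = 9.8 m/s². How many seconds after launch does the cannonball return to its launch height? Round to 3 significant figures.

11.0 s

Vertical component: v_y = 70.7 sin 49.8° = 54.00 m/s.
For a projectile landing at launch height, time of flight is t = 2 v_y / g = 2 × 54.00 / 9.8 = 11.0 s.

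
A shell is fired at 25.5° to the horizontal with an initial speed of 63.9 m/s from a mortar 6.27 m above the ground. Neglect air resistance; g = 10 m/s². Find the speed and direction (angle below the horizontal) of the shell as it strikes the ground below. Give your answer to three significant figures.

64.9 m/s at 27.2° below the horizontal

v_x = 63.9 cos 25.5° = 57.68 m/s (constant).
|v_y| at impact = √((27.51)² + 2×10×6.27) = 29.70 m/s.
Speed = √(57.68² + 29.70²) = 64.9 m/s; angle = arctan(29.70/57.68) = 27.2° below horizontal.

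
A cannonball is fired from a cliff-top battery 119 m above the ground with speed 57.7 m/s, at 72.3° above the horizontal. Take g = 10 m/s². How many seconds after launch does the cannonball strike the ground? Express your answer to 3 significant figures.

12.8 s

Vertical component: v_y = 57.7 sin 72.3° = 54.97 m/s.
Taking up as positive with launch at y = 119 m, landing at y = 0: 0 = 119 + 54.97 t − ½(10) t².
Solving 5.000 t² − 54.97 t − 119 = 0 gives t = [54.97 + √(54.97² + 4·5.000·119)] / 10.00 = 12.8 s.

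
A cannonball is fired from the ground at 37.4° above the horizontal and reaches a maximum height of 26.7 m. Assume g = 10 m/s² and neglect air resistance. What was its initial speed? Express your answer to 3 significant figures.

At maximum height v_y = 0, so (v₀ sin θ)² = 2 g H.
v₀ sin 37.4° = √(2 × 10 × 26.7) = 23.11 m/s.
v₀ = 23.11 / sin 37.4° = 23.11 / 0.6074 = 38.0 m/s.

38.0 m/s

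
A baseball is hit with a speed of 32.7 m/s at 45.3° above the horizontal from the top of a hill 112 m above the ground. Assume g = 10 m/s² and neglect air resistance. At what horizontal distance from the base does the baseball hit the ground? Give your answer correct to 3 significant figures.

Components: v_x = 32.7 cos 45.3° = 23.00 m/s, v_y = 32.7 sin 45.3° = 23.24 m/s.
Vertical: 0 = 112 + 23.24 t − ½(10) t² ⇒ 5.000 t² − 23.24 t − 112 = 0.
t = [23.24 + √(540.1 + 2240)] / 10.00 = 7.597 s.
Horizontal: R = v_x · t = 23.00 × 7.597 = 175 m.

175 m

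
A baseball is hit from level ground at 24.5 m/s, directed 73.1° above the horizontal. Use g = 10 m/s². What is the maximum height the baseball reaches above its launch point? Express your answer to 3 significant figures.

27.5 m

Vertical component of launch velocity: v_y = 24.5 sin 73.1° = 23.44 m/s.
At the highest point the vertical velocity is zero, so v_y² = 2 g h_max.
h_max = (23.44)² / (2 × 10) = 549.4 / 20.00 = 27.5 m.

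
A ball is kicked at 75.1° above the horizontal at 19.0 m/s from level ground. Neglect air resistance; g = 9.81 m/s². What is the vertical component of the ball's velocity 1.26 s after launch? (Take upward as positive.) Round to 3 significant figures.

6.00 m/s

Initial vertical component: v_y0 = 19.0 sin 75.1° = 18.36 m/s.
v_y(t) = v_y0 − g t = 18.36 − 9.81 × 1.26 = 6.00 m/s.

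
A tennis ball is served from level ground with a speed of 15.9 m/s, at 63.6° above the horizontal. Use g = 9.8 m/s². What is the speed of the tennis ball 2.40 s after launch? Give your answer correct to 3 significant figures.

11.7 m/s

v_x = 15.9 cos 63.6° = 7.070 m/s (constant).
v_y(t) = 15.9 sin 63.6° − g t = 14.24 − 9.8 × 2.40 = -9.280 m/s.
Speed = √(v_x² + v_y²) = √(49.98 + 86.12) = 11.7 m/s.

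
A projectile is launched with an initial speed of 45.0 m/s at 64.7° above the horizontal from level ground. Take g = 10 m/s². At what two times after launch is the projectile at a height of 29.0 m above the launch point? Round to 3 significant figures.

0.789 s and 7.35 s

v_y0 = 45.0 sin 64.7° = 40.68 m/s.
Set y = v_y0 t − ½ g t² = 29.0: 5.000 t² − 40.68 t + 29.0 = 0.
t = [40.68 ± √(1655 − 580.0)] / 10 = (40.68 ± 32.79) / 10, giving t = 0.789 s or t = 7.35 s.
So the projectile is at 29.0 m at t = 0.789 s (rising) and t = 7.35 s (falling).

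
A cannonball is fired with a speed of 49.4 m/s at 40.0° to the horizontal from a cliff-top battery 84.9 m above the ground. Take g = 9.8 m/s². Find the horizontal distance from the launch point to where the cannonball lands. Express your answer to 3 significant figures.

322 m

Components: v_x = 49.4 cos 40.0° = 37.84 m/s, v_y = 49.4 sin 40.0° = 31.75 m/s.
Vertical: 0 = 84.9 + 31.75 t − ½(9.8) t² ⇒ 4.900 t² − 31.75 t − 84.9 = 0.
t = [31.75 + √(1008 + 1664)] / 9.800 = 8.514 s.
Horizontal: R = v_x · t = 37.84 × 8.514 = 322 m.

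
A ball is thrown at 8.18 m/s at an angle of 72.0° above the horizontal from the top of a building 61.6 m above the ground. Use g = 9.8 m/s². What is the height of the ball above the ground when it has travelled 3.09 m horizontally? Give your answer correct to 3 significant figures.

v_x = 8.18 cos 72.0° = 2.528 m/s, v_y0 = 8.18 sin 72.0° = 7.780 m/s.
Time to reach x = 3.09 m: t = x / v_x = 3.09 / 2.528 = 1.222 s.
y = 61.6 + v_y0 t − ½ g t² = 61.6 + 7.780×1.222 − 4.900×1.222² = 63.8 m.

63.8 m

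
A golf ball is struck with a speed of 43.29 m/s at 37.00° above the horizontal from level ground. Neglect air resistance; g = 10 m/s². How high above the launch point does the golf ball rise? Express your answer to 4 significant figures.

Vertical component of launch velocity: v_y = 43.29 sin 37.00° = 26.053 m/s.
At the highest point the vertical velocity is zero, so v_y² = 2 g h_max.
h_max = (26.053)² / (2 × 10) = 678.76 / 20.00 = 33.94 m.

33.94 m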